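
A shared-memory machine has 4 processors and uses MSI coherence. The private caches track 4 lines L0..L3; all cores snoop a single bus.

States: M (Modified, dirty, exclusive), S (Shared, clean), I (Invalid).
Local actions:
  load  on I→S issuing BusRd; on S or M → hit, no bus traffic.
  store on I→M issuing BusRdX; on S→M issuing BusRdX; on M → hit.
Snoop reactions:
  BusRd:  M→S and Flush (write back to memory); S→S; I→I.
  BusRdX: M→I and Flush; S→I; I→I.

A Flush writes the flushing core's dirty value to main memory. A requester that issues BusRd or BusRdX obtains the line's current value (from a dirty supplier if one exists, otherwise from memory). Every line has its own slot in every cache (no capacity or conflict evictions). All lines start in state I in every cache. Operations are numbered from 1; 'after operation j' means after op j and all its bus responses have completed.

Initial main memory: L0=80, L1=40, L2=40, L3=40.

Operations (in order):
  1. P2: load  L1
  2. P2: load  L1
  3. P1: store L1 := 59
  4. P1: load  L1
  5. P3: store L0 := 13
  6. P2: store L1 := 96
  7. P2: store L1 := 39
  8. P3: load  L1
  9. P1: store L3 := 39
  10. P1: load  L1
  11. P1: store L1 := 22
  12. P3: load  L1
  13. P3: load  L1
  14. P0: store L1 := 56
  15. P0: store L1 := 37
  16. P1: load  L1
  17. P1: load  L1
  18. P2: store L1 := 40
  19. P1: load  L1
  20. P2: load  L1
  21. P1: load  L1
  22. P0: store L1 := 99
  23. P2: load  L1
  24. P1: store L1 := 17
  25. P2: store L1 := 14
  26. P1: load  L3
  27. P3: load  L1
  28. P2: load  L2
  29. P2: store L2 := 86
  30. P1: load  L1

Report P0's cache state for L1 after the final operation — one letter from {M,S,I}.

1. P2: load  L1  bus=[BusRd]  L1: P0=I P1=I P2=S P3=I  mem[L1]=40
2. P2: load  L1  bus=[-]  L1: P0=I P1=I P2=S P3=I  mem[L1]=40
3. P1: store L1 := 59  bus=[BusRdX]  L1: P0=I P1=M P2=I P3=I  mem[L1]=40
4. P1: load  L1  bus=[-]  L1: P0=I P1=M P2=I P3=I  mem[L1]=40
5. P3: store L0 := 13  bus=[BusRdX]  L0: P0=I P1=I P2=I P3=M  mem[L0]=80
6. P2: store L1 := 96  bus=[BusRdX,Flush]  L1: P0=I P1=I P2=M P3=I  mem[L1]=59
7. P2: store L1 := 39  bus=[-]  L1: P0=I P1=I P2=M P3=I  mem[L1]=59
8. P3: load  L1  bus=[BusRd,Flush]  L1: P0=I P1=I P2=S P3=S  mem[L1]=39
9. P1: store L3 := 39  bus=[BusRdX]  L3: P0=I P1=M P2=I P3=I  mem[L3]=40
10. P1: load  L1  bus=[BusRd]  L1: P0=I P1=S P2=S P3=S  mem[L1]=39
11. P1: store L1 := 22  bus=[BusRdX]  L1: P0=I P1=M P2=I P3=I  mem[L1]=39
12. P3: load  L1  bus=[BusRd,Flush]  L1: P0=I P1=S P2=I P3=S  mem[L1]=22
13. P3: load  L1  bus=[-]  L1: P0=I P1=S P2=I P3=S  mem[L1]=22
14. P0: store L1 := 56  bus=[BusRdX]  L1: P0=M P1=I P2=I P3=I  mem[L1]=22
15. P0: store L1 := 37  bus=[-]  L1: P0=M P1=I P2=I P3=I  mem[L1]=22
16. P1: load  L1  bus=[BusRd,Flush]  L1: P0=S P1=S P2=I P3=I  mem[L1]=37
17. P1: load  L1  bus=[-]  L1: P0=S P1=S P2=I P3=I  mem[L1]=37
18. P2: store L1 := 40  bus=[BusRdX]  L1: P0=I P1=I P2=M P3=I  mem[L1]=37
19. P1: load  L1  bus=[BusRd,Flush]  L1: P0=I P1=S P2=S P3=I  mem[L1]=40
20. P2: load  L1  bus=[-]  L1: P0=I P1=S P2=S P3=I  mem[L1]=40
21. P1: load  L1  bus=[-]  L1: P0=I P1=S P2=S P3=I  mem[L1]=40
22. P0: store L1 := 99  bus=[BusRdX]  L1: P0=M P1=I P2=I P3=I  mem[L1]=40
23. P2: load  L1  bus=[BusRd,Flush]  L1: P0=S P1=I P2=S P3=I  mem[L1]=99
24. P1: store L1 := 17  bus=[BusRdX]  L1: P0=I P1=M P2=I P3=I  mem[L1]=99
25. P2: store L1 := 14  bus=[BusRdX,Flush]  L1: P0=I P1=I P2=M P3=I  mem[L1]=17
26. P1: load  L3  bus=[-]  L3: P0=I P1=M P2=I P3=I  mem[L3]=40
27. P3: load  L1  bus=[BusRd,Flush]  L1: P0=I P1=I P2=S P3=S  mem[L1]=14
28. P2: load  L2  bus=[BusRd]  L2: P0=I P1=I P2=S P3=I  mem[L2]=40
29. P2: store L2 := 86  bus=[BusRdX]  L2: P0=I P1=I P2=M P3=I  mem[L2]=40
30. P1: load  L1  bus=[BusRd]  L1: P0=I P1=S P2=S P3=S  mem[L1]=14

state = I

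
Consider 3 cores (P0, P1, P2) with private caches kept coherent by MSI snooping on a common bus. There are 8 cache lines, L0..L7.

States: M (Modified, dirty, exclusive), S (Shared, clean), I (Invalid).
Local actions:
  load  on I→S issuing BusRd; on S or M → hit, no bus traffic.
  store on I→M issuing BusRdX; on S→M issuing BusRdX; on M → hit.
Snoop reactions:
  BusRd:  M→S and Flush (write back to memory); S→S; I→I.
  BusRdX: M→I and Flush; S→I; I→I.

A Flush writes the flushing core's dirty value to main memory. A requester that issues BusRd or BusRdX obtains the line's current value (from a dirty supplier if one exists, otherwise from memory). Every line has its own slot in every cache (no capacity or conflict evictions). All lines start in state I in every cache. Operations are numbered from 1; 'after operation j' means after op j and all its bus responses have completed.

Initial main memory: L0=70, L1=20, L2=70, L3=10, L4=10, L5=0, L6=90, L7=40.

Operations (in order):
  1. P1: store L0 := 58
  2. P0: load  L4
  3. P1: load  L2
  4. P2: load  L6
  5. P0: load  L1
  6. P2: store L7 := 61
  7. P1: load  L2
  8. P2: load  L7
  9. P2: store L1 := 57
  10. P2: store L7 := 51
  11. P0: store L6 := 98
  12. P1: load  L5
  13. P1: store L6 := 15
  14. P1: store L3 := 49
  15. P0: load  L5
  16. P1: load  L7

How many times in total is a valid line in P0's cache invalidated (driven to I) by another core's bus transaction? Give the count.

1. P1: store L0 := 58  bus=[BusRdX]  L0: P0=I P1=M P2=I  mem[L0]=70
2. P0: load  L4  bus=[BusRd]  L4: P0=S P1=I P2=I  mem[L4]=10
3. P1: load  L2  bus=[BusRd]  L2: P0=I P1=S P2=I  mem[L2]=70
4. P2: load  L6  bus=[BusRd]  L6: P0=I P1=I P2=S  mem[L6]=90
5. P0: load  L1  bus=[BusRd]  L1: P0=S P1=I P2=I  mem[L1]=20
6. P2: store L7 := 61  bus=[BusRdX]  L7: P0=I P1=I P2=M  mem[L7]=40
7. P1: load  L2  bus=[-]  L2: P0=I P1=S P2=I  mem[L2]=70
8. P2: load  L7  bus=[-]  L7: P0=I P1=I P2=M  mem[L7]=40
9. P2: store L1 := 57  bus=[BusRdX]  L1: P0=I P1=I P2=M  mem[L1]=20
10. P2: store L7 := 51  bus=[-]  L7: P0=I P1=I P2=M  mem[L7]=40
11. P0: store L6 := 98  bus=[BusRdX]  L6: P0=M P1=I P2=I  mem[L6]=90
12. P1: load  L5  bus=[BusRd]  L5: P0=I P1=S P2=I  mem[L5]=0
13. P1: store L6 := 15  bus=[BusRdX,Flush]  L6: P0=I P1=M P2=I  mem[L6]=98
14. P1: store L3 := 49  bus=[BusRdX]  L3: P0=I P1=M P2=I  mem[L3]=10
15. P0: load  L5  bus=[BusRd]  L5: P0=S P1=S P2=I  mem[L5]=0
16. P1: load  L7  bus=[BusRd,Flush]  L7: P0=I P1=S P2=S  mem[L7]=51

invalidations = 2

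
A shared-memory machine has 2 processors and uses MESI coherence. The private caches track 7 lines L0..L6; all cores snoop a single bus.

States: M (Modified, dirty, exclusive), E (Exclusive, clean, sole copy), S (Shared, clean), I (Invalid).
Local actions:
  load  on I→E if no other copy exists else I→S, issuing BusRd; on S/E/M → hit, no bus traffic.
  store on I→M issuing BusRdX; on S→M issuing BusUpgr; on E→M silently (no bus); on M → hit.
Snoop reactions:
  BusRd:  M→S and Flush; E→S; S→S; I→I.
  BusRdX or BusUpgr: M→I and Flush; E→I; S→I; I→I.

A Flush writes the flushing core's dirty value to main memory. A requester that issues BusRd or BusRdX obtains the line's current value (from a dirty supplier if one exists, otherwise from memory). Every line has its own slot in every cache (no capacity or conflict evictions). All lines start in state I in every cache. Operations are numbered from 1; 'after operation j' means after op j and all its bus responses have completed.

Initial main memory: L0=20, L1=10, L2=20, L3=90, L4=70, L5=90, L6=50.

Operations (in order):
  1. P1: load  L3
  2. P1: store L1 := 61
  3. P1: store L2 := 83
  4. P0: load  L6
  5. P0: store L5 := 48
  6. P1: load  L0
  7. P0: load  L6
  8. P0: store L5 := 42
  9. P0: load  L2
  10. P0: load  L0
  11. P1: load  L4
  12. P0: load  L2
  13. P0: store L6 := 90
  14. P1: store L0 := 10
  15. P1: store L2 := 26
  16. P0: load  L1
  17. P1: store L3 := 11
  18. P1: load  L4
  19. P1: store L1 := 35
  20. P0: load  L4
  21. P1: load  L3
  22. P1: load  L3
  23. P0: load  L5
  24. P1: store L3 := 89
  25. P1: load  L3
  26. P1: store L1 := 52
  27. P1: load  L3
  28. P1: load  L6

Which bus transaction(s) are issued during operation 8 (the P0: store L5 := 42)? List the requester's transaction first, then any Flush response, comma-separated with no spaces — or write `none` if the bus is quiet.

[1] P1: load  L3 | P0:I, P1:E(90) | bus: BusRd
[2] P1: store L1 := 61 | P0:I, P1:M(61) | bus: BusRdX
[3] P1: store L2 := 83 | P0:I, P1:M(83) | bus: BusRdX
[4] P0: load  L6 | P0:E(50), P1:I | bus: BusRd
[5] P0: store L5 := 48 | P0:M(48), P1:I | bus: BusRdX
[6] P1: load  L0 | P0:I, P1:E(20) | bus: BusRd
[7] P0: load  L6 | P0:E(50), P1:I | bus: none
[8] P0: store L5 := 42 | P0:M(42), P1:I | bus: none
[9] P0: load  L2 | P0:S(83), P1:S(83) | bus: BusRd,Flush
[10] P0: load  L0 | P0:S(20), P1:S(20) | bus: BusRd
[11] P1: load  L4 | P0:I, P1:E(70) | bus: BusRd
[12] P0: load  L2 | P0:S(83), P1:S(83) | bus: none
[13] P0: store L6 := 90 | P0:M(90), P1:I | bus: none
[14] P1: store L0 := 10 | P0:I, P1:M(10) | bus: BusUpgr
[15] P1: store L2 := 26 | P0:I, P1:M(26) | bus: BusUpgr
[16] P0: load  L1 | P0:S(61), P1:S(61) | bus: BusRd,Flush
[17] P1: store L3 := 11 | P0:I, P1:M(11) | bus: none
[18] P1: load  L4 | P0:I, P1:E(70) | bus: none
[19] P1: store L1 := 35 | P0:I, P1:M(35) | bus: BusUpgr
[20] P0: load  L4 | P0:S(70), P1:S(70) | bus: BusRd
[21] P1: load  L3 | P0:I, P1:M(11) | bus: none
[22] P1: load  L3 | P0:I, P1:M(11) | bus: none
[23] P0: load  L5 | P0:M(42), P1:I | bus: none
[24] P1: store L3 := 89 | P0:I, P1:M(89) | bus: none
[25] P1: load  L3 | P0:I, P1:M(89) | bus: none
[26] P1: store L1 := 52 | P0:I, P1:M(52) | bus: none
[27] P1: load  L3 | P0:I, P1:M(89) | bus: none
[28] P1: load  L6 | P0:S(90), P1:S(90) | bus: BusRd,Flush

bus = none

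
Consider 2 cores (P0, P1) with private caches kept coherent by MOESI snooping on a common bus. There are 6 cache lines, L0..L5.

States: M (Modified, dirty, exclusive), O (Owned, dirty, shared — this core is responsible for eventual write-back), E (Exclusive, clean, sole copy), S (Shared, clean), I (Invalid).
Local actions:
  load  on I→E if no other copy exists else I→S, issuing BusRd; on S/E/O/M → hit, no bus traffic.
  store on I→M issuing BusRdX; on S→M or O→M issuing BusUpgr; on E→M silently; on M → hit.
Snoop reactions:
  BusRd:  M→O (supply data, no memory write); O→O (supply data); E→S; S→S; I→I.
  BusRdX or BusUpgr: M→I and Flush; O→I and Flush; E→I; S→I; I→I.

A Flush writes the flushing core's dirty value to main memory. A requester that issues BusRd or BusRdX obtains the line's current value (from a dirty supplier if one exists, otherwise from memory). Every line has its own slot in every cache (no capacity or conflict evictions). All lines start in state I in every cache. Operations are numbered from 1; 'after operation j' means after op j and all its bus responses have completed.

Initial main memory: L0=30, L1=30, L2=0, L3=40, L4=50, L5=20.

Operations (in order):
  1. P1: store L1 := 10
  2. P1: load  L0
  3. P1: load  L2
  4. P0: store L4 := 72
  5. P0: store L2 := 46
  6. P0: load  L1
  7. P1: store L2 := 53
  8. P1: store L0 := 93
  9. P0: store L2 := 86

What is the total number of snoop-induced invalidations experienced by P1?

1. P1: store L1 := 10  bus=[BusRdX]  L1: P0=I P1=M  mem[L1]=30
2. P1: load  L0  bus=[BusRd]  L0: P0=I P1=E  mem[L0]=30
3. P1: load  L2  bus=[BusRd]  L2: P0=I P1=E  mem[L2]=0
4. P0: store L4 := 72  bus=[BusRdX]  L4: P0=M P1=I  mem[L4]=50
5. P0: store L2 := 46  bus=[BusRdX]  L2: P0=M P1=I  mem[L2]=0
6. P0: load  L1  bus=[BusRd]  L1: P0=S P1=O  mem[L1]=30
7. P1: store L2 := 53  bus=[BusRdX,Flush]  L2: P0=I P1=M  mem[L2]=46
8. P1: store L0 := 93  bus=[-]  L0: P0=I P1=M  mem[L0]=30
9. P0: store L2 := 86  bus=[BusRdX,Flush]  L2: P0=M P1=I  mem[L2]=53

invalidations = 2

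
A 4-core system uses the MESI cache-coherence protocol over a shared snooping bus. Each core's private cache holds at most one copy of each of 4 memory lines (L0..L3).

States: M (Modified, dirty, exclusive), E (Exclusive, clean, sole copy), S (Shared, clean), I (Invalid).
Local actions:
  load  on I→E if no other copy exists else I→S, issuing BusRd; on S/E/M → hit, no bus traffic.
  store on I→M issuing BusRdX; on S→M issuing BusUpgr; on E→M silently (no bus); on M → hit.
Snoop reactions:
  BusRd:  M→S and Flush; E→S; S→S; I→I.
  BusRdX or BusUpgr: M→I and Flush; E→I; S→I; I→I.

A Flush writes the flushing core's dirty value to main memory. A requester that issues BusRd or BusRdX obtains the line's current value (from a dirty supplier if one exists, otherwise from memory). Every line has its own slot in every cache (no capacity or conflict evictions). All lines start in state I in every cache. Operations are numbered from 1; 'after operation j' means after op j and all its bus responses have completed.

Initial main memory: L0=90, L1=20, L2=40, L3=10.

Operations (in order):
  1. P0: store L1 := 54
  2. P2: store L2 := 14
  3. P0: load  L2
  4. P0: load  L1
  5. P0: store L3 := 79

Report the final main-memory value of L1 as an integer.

memory[L1] = 20

  op1 P0: store L1 := 54 → M/I/I/I on L1; bus BusRdX; mem=20
  op2 P2: store L2 := 14 → I/I/M/I on L2; bus BusRdX; mem=40
  op3 P0: load  L2 → S/I/S/I on L2; bus BusRd Flush; mem=14
  op4 P0: load  L1 → M/I/I/I on L1; bus (none); mem=20
  op5 P0: store L3 := 79 → M/I/I/I on L3; bus BusRdX; mem=10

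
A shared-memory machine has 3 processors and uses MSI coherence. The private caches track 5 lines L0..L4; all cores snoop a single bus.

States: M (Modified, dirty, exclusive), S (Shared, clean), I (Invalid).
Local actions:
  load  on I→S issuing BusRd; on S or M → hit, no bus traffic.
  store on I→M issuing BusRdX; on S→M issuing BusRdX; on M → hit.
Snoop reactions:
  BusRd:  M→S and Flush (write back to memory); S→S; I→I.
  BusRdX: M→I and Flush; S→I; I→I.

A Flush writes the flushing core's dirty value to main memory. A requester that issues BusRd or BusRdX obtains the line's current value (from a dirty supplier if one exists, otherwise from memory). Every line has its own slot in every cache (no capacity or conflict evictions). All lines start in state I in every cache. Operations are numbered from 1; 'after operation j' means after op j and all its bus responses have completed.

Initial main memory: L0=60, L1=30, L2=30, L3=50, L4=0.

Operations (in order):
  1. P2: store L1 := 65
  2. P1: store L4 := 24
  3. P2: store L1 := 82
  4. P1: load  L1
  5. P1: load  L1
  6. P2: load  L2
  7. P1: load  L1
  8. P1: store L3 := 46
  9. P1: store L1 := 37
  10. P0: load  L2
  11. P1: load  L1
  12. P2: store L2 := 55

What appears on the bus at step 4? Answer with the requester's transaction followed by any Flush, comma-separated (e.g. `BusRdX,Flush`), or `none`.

bus = BusRd,Flush

step 1: P2: store L1 := 65  ⟶  IIM  (L1)  txn=BusRdX  M[L1]=30
step 2: P1: store L4 := 24  ⟶  IMI  (L4)  txn=BusRdX  M[L4]=0
step 3: P2: store L1 := 82  ⟶  IIM  (L1)  txn=∅  M[L1]=30
step 4: P1: load  L1  ⟶  ISS  (L1)  txn=BusRd+Flush  M[L1]=82
step 5: P1: load  L1  ⟶  ISS  (L1)  txn=∅  M[L1]=82
step 6: P2: load  L2  ⟶  IIS  (L2)  txn=BusRd  M[L2]=30
step 7: P1: load  L1  ⟶  ISS  (L1)  txn=∅  M[L1]=82
step 8: P1: store L3 := 46  ⟶  IMI  (L3)  txn=BusRdX  M[L3]=50
step 9: P1: store L1 := 37  ⟶  IMI  (L1)  txn=BusRdX  M[L1]=82
step 10: P0: load  L2  ⟶  SIS  (L2)  txn=BusRd  M[L2]=30
step 11: P1: load  L1  ⟶  IMI  (L1)  txn=∅  M[L1]=82
step 12: P2: store L2 := 55  ⟶  IIM  (L2)  txn=BusRdX  M[L2]=30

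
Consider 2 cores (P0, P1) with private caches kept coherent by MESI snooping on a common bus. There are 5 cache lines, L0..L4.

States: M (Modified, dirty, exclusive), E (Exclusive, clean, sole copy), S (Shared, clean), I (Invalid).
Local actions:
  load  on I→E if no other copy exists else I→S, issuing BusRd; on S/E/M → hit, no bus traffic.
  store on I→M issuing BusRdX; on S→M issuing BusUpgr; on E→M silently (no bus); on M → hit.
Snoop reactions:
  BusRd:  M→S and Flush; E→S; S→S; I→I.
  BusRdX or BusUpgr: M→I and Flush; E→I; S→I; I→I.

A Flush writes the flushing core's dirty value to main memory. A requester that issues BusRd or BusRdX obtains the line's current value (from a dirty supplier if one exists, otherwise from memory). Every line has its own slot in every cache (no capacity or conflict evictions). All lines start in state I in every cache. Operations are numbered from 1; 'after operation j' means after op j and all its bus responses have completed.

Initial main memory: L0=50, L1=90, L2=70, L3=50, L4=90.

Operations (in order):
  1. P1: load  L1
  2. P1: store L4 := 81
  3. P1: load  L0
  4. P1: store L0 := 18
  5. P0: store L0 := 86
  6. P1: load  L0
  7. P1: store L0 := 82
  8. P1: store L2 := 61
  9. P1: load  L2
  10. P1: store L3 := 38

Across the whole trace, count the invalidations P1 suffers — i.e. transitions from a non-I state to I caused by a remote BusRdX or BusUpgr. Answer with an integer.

  op1 P1: load  L1 → I/E on L1; bus BusRd; mem=90
  op2 P1: store L4 := 81 → I/M on L4; bus BusRdX; mem=90
  op3 P1: load  L0 → I/E on L0; bus BusRd; mem=50
  op4 P1: store L0 := 18 → I/M on L0; bus (none); mem=50
  op5 P0: store L0 := 86 → M/I on L0; bus BusRdX Flush; mem=18
  op6 P1: load  L0 → S/S on L0; bus BusRd Flush; mem=86
  op7 P1: store L0 := 82 → I/M on L0; bus BusUpgr; mem=86
  op8 P1: store L2 := 61 → I/M on L2; bus BusRdX; mem=70
  op9 P1: load  L2 → I/M on L2; bus (none); mem=70
  op10 P1: store L3 := 38 → I/M on L3; bus BusRdX; mem=50

invalidations = 1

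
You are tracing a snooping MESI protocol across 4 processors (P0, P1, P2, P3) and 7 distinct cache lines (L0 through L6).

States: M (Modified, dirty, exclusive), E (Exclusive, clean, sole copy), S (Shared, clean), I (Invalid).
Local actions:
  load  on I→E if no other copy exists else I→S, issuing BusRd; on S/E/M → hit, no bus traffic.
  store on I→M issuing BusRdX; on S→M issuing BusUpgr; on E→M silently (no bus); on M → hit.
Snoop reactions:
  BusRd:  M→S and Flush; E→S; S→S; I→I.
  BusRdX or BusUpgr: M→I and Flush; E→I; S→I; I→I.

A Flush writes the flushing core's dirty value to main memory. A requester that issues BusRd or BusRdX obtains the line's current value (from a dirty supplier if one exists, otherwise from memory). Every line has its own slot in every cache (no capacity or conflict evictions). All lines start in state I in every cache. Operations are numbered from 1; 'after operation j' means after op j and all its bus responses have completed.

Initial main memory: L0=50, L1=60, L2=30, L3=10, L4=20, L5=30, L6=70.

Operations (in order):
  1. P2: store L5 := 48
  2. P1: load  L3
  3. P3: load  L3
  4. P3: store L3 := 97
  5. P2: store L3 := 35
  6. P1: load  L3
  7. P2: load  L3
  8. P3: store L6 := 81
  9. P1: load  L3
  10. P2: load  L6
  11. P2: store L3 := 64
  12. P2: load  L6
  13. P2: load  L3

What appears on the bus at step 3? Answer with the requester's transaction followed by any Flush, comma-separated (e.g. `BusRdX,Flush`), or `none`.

bus = BusRd

1. P2: store L5 := 48  bus=[BusRdX]  L5: P0=I P1=I P2=M P3=I  mem[L5]=30
2. P1: load  L3  bus=[BusRd]  L3: P0=I P1=E P2=I P3=I  mem[L3]=10
3. P3: load  L3  bus=[BusRd]  L3: P0=I P1=S P2=I P3=S  mem[L3]=10
4. P3: store L3 := 97  bus=[BusUpgr]  L3: P0=I P1=I P2=I P3=M  mem[L3]=10
5. P2: store L3 := 35  bus=[BusRdX,Flush]  L3: P0=I P1=I P2=M P3=I  mem[L3]=97
6. P1: load  L3  bus=[BusRd,Flush]  L3: P0=I P1=S P2=S P3=I  mem[L3]=35
7. P2: load  L3  bus=[-]  L3: P0=I P1=S P2=S P3=I  mem[L3]=35
8. P3: store L6 := 81  bus=[BusRdX]  L6: P0=I P1=I P2=I P3=M  mem[L6]=70
9. P1: load  L3  bus=[-]  L3: P0=I P1=S P2=S P3=I  mem[L3]=35
10. P2: load  L6  bus=[BusRd,Flush]  L6: P0=I P1=I P2=S P3=S  mem[L6]=81
11. P2: store L3 := 64  bus=[BusUpgr]  L3: P0=I P1=I P2=M P3=I  mem[L3]=35
12. P2: load  L6  bus=[-]  L6: P0=I P1=I P2=S P3=S  mem[L6]=81
13. P2: load  L3  bus=[-]  L3: P0=I P1=I P2=M P3=I  mem[L3]=35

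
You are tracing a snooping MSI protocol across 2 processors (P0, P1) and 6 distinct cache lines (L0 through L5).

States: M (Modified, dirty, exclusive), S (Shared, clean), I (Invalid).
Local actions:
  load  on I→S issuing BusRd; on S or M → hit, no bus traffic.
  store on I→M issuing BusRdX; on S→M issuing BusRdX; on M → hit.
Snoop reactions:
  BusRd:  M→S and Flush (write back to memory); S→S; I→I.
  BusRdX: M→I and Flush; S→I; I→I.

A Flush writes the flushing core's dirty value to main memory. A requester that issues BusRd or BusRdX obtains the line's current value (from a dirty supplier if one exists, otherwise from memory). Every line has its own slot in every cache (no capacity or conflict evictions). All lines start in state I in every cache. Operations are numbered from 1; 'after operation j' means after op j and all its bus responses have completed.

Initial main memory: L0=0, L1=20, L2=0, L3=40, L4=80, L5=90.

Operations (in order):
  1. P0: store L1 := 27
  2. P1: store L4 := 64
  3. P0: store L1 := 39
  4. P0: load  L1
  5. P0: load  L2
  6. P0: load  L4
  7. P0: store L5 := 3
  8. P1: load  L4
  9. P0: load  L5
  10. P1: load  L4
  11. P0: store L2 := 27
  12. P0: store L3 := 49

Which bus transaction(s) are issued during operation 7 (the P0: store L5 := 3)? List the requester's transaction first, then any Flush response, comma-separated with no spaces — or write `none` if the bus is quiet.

bus = BusRdX

step 1: P0: store L1 := 27  ⟶  MI  (L1)  txn=BusRdX  M[L1]=20
step 2: P1: store L4 := 64  ⟶  IM  (L4)  txn=BusRdX  M[L4]=80
step 3: P0: store L1 := 39  ⟶  MI  (L1)  txn=∅  M[L1]=20
step 4: P0: load  L1  ⟶  MI  (L1)  txn=∅  M[L1]=20
step 5: P0: load  L2  ⟶  SI  (L2)  txn=BusRd  M[L2]=0
step 6: P0: load  L4  ⟶  SS  (L4)  txn=BusRd+Flush  M[L4]=64
step 7: P0: store L5 := 3  ⟶  MI  (L5)  txn=BusRdX  M[L5]=90
step 8: P1: load  L4  ⟶  SS  (L4)  txn=∅  M[L4]=64
step 9: P0: load  L5  ⟶  MI  (L5)  txn=∅  M[L5]=90
step 10: P1: load  L4  ⟶  SS  (L4)  txn=∅  M[L4]=64
step 11: P0: store L2 := 27  ⟶  MI  (L2)  txn=BusRdX  M[L2]=0
step 12: P0: store L3 := 49  ⟶  MI  (L3)  txn=BusRdX  M[L3]=40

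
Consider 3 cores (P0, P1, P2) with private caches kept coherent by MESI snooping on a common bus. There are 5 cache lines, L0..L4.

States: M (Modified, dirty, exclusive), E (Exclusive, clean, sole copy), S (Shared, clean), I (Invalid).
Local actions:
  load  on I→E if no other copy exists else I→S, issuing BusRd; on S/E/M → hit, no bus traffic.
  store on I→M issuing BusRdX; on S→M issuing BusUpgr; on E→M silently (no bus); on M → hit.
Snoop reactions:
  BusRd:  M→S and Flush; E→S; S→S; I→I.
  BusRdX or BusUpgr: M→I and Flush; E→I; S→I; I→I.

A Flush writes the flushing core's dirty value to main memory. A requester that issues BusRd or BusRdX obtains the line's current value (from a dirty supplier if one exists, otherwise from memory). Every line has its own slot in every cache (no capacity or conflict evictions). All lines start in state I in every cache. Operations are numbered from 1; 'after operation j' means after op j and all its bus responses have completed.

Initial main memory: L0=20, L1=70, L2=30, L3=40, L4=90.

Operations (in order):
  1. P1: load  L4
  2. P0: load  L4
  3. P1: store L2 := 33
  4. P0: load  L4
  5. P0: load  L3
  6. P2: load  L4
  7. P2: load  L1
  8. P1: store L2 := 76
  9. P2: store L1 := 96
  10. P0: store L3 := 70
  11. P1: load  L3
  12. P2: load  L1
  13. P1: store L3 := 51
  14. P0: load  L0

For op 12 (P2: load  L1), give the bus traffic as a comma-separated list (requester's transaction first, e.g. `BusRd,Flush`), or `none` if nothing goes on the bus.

[1] P1: load  L4 | P0:I, P1:E(90), P2:I | bus: BusRd
[2] P0: load  L4 | P0:S(90), P1:S(90), P2:I | bus: BusRd
[3] P1: store L2 := 33 | P0:I, P1:M(33), P2:I | bus: BusRdX
[4] P0: load  L4 | P0:S(90), P1:S(90), P2:I | bus: none
[5] P0: load  L3 | P0:E(40), P1:I, P2:I | bus: BusRd
[6] P2: load  L4 | P0:S(90), P1:S(90), P2:S(90) | bus: BusRd
[7] P2: load  L1 | P0:I, P1:I, P2:E(70) | bus: BusRd
[8] P1: store L2 := 76 | P0:I, P1:M(76), P2:I | bus: none
[9] P2: store L1 := 96 | P0:I, P1:I, P2:M(96) | bus: none
[10] P0: store L3 := 70 | P0:M(70), P1:I, P2:I | bus: none
[11] P1: load  L3 | P0:S(70), P1:S(70), P2:I | bus: BusRd,Flush
[12] P2: load  L1 | P0:I, P1:I, P2:M(96) | bus: none
[13] P1: store L3 := 51 | P0:I, P1:M(51), P2:I | bus: BusUpgr
[14] P0: load  L0 | P0:E(20), P1:I, P2:I | bus: BusRd

bus = none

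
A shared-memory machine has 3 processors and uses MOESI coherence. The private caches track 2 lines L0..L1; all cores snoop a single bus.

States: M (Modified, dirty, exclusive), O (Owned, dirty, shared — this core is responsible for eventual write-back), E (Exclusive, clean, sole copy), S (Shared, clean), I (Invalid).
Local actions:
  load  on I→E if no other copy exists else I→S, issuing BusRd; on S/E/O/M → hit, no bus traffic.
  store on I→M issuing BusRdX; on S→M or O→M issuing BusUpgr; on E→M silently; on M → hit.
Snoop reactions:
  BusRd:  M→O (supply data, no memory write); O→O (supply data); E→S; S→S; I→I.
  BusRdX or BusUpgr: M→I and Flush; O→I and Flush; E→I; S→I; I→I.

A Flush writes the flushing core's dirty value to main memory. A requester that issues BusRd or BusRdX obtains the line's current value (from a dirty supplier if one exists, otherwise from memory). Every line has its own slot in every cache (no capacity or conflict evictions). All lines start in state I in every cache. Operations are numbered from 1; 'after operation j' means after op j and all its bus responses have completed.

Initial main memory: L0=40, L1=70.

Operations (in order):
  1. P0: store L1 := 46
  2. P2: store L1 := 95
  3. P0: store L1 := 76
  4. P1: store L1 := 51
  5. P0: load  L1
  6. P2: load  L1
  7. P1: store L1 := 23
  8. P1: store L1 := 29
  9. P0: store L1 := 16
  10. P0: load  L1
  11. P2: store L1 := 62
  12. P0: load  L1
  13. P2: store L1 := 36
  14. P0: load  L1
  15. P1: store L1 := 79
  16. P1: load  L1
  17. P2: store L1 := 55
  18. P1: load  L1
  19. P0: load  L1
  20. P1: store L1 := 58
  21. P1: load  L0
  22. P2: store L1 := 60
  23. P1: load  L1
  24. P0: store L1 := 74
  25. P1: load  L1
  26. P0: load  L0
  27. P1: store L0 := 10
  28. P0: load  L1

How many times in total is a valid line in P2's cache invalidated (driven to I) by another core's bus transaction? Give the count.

  op1 P0: store L1 := 46 → M/I/I on L1; bus BusRdX; mem=70
  op2 P2: store L1 := 95 → I/I/M on L1; bus BusRdX Flush; mem=46
  op3 P0: store L1 := 76 → M/I/I on L1; bus BusRdX Flush; mem=95
  op4 P1: store L1 := 51 → I/M/I on L1; bus BusRdX Flush; mem=76
  op5 P0: load  L1 → S/O/I on L1; bus BusRd; mem=76
  op6 P2: load  L1 → S/O/S on L1; bus BusRd; mem=76
  op7 P1: store L1 := 23 → I/M/I on L1; bus BusUpgr; mem=76
  op8 P1: store L1 := 29 → I/M/I on L1; bus (none); mem=76
  op9 P0: store L1 := 16 → M/I/I on L1; bus BusRdX Flush; mem=29
  op10 P0: load  L1 → M/I/I on L1; bus (none); mem=29
  op11 P2: store L1 := 62 → I/I/M on L1; bus BusRdX Flush; mem=16
  op12 P0: load  L1 → S/I/O on L1; bus BusRd; mem=16
  op13 P2: store L1 := 36 → I/I/M on L1; bus BusUpgr; mem=16
  op14 P0: load  L1 → S/I/O on L1; bus BusRd; mem=16
  op15 P1: store L1 := 79 → I/M/I on L1; bus BusRdX Flush; mem=36
  op16 P1: load  L1 → I/M/I on L1; bus (none); mem=36
  op17 P2: store L1 := 55 → I/I/M on L1; bus BusRdX Flush; mem=79
  op18 P1: load  L1 → I/S/O on L1; bus BusRd; mem=79
  op19 P0: load  L1 → S/S/O on L1; bus BusRd; mem=79
  op20 P1: store L1 := 58 → I/M/I on L1; bus BusUpgr Flush; mem=55
  op21 P1: load  L0 → I/E/I on L0; bus BusRd; mem=40
  op22 P2: store L1 := 60 → I/I/M on L1; bus BusRdX Flush; mem=58
  op23 P1: load  L1 → I/S/O on L1; bus BusRd; mem=58
  op24 P0: store L1 := 74 → M/I/I on L1; bus BusRdX Flush; mem=60
  op25 P1: load  L1 → O/S/I on L1; bus BusRd; mem=60
  op26 P0: load  L0 → S/S/I on L0; bus BusRd; mem=40
  op27 P1: store L0 := 10 → I/M/I on L0; bus BusUpgr; mem=40
  op28 P0: load  L1 → O/S/I on L1; bus (none); mem=60

invalidations = 5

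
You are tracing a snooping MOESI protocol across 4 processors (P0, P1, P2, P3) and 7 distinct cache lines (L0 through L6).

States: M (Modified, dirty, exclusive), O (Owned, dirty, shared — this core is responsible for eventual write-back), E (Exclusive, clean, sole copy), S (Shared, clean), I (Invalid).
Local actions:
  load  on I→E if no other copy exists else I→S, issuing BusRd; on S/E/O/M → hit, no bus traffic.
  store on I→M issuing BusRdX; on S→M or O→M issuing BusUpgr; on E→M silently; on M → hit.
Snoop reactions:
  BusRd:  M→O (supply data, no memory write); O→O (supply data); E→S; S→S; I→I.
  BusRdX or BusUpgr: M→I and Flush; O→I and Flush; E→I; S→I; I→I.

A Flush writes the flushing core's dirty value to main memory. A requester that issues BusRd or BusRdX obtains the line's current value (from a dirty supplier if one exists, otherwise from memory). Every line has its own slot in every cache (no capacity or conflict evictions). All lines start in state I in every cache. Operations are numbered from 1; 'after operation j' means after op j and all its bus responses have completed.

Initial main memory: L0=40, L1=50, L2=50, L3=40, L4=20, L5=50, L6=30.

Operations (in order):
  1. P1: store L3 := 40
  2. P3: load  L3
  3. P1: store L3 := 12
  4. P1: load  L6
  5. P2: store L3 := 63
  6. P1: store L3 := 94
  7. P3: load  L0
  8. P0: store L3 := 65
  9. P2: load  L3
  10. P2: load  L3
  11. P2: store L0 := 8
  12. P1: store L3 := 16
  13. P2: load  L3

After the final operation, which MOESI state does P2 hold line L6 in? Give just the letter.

step 1: P1: store L3 := 40  ⟶  IMII  (L3)  txn=BusRdX  M[L3]=40
step 2: P3: load  L3  ⟶  IOIS  (L3)  txn=BusRd  M[L3]=40
step 3: P1: store L3 := 12  ⟶  IMII  (L3)  txn=BusUpgr  M[L3]=40
step 4: P1: load  L6  ⟶  IEII  (L6)  txn=BusRd  M[L6]=30
step 5: P2: store L3 := 63  ⟶  IIMI  (L3)  txn=BusRdX+Flush  M[L3]=12
step 6: P1: store L3 := 94  ⟶  IMII  (L3)  txn=BusRdX+Flush  M[L3]=63
step 7: P3: load  L0  ⟶  IIIE  (L0)  txn=BusRd  M[L0]=40
step 8: P0: store L3 := 65  ⟶  MIII  (L3)  txn=BusRdX+Flush  M[L3]=94
step 9: P2: load  L3  ⟶  OISI  (L3)  txn=BusRd  M[L3]=94
step 10: P2: load  L3  ⟶  OISI  (L3)  txn=∅  M[L3]=94
step 11: P2: store L0 := 8  ⟶  IIMI  (L0)  txn=BusRdX  M[L0]=40
step 12: P1: store L3 := 16  ⟶  IMII  (L3)  txn=BusRdX+Flush  M[L3]=65
step 13: P2: load  L3  ⟶  IOSI  (L3)  txn=BusRd  M[L3]=65

state = I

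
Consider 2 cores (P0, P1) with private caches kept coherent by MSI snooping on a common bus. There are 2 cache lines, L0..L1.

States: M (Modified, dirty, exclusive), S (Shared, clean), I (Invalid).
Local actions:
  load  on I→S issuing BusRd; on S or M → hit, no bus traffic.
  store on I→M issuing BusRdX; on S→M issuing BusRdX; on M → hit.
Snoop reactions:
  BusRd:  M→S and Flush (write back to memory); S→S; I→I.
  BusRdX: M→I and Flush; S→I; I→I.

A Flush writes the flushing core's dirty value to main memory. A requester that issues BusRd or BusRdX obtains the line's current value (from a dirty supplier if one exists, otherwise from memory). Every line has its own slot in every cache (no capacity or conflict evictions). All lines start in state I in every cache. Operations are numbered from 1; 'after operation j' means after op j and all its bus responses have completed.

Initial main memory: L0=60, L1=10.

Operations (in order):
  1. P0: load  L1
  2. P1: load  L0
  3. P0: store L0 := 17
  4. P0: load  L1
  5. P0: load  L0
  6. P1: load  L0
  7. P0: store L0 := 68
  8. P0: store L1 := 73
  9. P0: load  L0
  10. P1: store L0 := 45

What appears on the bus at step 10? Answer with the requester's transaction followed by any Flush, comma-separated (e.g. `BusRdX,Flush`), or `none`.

bus = BusRdX,Flush

  op1 P0: load  L1 → S/I on L1; bus BusRd; mem=10
  op2 P1: load  L0 → I/S on L0; bus BusRd; mem=60
  op3 P0: store L0 := 17 → M/I on L0; bus BusRdX; mem=60
  op4 P0: load  L1 → S/I on L1; bus (none); mem=10
  op5 P0: load  L0 → M/I on L0; bus (none); mem=60
  op6 P1: load  L0 → S/S on L0; bus BusRd Flush; mem=17
  op7 P0: store L0 := 68 → M/I on L0; bus BusRdX; mem=17
  op8 P0: store L1 := 73 → M/I on L1; bus BusRdX; mem=10
  op9 P0: load  L0 → M/I on L0; bus (none); mem=17
  op10 P1: store L0 := 45 → I/M on L0; bus BusRdX Flush; mem=68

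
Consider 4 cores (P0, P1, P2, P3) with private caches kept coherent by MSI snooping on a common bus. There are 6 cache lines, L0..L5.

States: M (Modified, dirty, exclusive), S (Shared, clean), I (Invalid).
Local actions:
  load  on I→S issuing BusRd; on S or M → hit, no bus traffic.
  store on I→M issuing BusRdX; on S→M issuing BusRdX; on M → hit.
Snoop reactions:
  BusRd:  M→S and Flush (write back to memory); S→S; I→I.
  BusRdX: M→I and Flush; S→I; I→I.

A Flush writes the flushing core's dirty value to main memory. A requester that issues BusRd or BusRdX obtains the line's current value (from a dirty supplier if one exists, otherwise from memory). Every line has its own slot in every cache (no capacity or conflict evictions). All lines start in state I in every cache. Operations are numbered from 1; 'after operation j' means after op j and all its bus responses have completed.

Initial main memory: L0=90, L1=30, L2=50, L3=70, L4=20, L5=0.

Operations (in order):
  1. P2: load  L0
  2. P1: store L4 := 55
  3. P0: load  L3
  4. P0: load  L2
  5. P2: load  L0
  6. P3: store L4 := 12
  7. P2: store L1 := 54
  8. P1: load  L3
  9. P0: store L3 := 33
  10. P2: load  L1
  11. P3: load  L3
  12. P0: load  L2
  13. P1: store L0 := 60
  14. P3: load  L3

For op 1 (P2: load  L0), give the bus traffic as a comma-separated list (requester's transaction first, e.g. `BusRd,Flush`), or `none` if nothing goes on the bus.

bus = BusRd

1. P2: load  L0  bus=[BusRd]  L0: P0=I P1=I P2=S P3=I  mem[L0]=90
2. P1: store L4 := 55  bus=[BusRdX]  L4: P0=I P1=M P2=I P3=I  mem[L4]=20
3. P0: load  L3  bus=[BusRd]  L3: P0=S P1=I P2=I P3=I  mem[L3]=70
4. P0: load  L2  bus=[BusRd]  L2: P0=S P1=I P2=I P3=I  mem[L2]=50
5. P2: load  L0  bus=[-]  L0: P0=I P1=I P2=S P3=I  mem[L0]=90
6. P3: store L4 := 12  bus=[BusRdX,Flush]  L4: P0=I P1=I P2=I P3=M  mem[L4]=55
7. P2: store L1 := 54  bus=[BusRdX]  L1: P0=I P1=I P2=M P3=I  mem[L1]=30
8. P1: load  L3  bus=[BusRd]  L3: P0=S P1=S P2=I P3=I  mem[L3]=70
9. P0: store L3 := 33  bus=[BusRdX]  L3: P0=M P1=I P2=I P3=I  mem[L3]=70
10. P2: load  L1  bus=[-]  L1: P0=I P1=I P2=M P3=I  mem[L1]=30
11. P3: load  L3  bus=[BusRd,Flush]  L3: P0=S P1=I P2=I P3=S  mem[L3]=33
12. P0: load  L2  bus=[-]  L2: P0=S P1=I P2=I P3=I  mem[L2]=50
13. P1: store L0 := 60  bus=[BusRdX]  L0: P0=I P1=M P2=I P3=I  mem[L0]=90
14. P3: load  L3  bus=[-]  L3: P0=S P1=I P2=I P3=S  mem[L3]=33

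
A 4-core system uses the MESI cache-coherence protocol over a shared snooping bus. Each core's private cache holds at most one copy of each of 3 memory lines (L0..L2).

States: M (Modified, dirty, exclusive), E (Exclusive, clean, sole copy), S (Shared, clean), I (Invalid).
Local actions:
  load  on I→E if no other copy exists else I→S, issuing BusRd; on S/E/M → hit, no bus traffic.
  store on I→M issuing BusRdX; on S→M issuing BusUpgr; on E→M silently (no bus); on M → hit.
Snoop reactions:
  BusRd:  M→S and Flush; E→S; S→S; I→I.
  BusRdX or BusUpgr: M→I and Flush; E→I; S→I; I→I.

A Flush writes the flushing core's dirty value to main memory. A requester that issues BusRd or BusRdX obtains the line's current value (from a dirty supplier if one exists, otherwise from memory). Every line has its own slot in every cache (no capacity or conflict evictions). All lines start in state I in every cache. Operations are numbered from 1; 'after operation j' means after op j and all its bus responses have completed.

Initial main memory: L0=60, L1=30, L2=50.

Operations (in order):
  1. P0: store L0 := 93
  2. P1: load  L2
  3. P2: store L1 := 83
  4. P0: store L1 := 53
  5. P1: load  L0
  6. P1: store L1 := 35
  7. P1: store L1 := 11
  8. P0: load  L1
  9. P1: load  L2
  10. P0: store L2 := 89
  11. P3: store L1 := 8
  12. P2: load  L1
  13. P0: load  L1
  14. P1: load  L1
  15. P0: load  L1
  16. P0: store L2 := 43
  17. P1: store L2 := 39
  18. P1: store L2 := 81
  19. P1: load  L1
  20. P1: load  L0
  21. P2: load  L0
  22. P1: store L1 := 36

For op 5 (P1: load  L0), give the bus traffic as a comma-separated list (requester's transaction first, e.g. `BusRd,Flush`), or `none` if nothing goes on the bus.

bus = BusRd,Flush

[1] P0: store L0 := 93 | P0:M(93), P1:I, P2:I, P3:I | bus: BusRdX
[2] P1: load  L2 | P0:I, P1:E(50), P2:I, P3:I | bus: BusRd
[3] P2: store L1 := 83 | P0:I, P1:I, P2:M(83), P3:I | bus: BusRdX
[4] P0: store L1 := 53 | P0:M(53), P1:I, P2:I, P3:I | bus: BusRdX,Flush
[5] P1: load  L0 | P0:S(93), P1:S(93), P2:I, P3:I | bus: BusRd,Flush
[6] P1: store L1 := 35 | P0:I, P1:M(35), P2:I, P3:I | bus: BusRdX,Flush
[7] P1: store L1 := 11 | P0:I, P1:M(11), P2:I, P3:I | bus: none
[8] P0: load  L1 | P0:S(11), P1:S(11), P2:I, P3:I | bus: BusRd,Flush
[9] P1: load  L2 | P0:I, P1:E(50), P2:I, P3:I | bus: none
[10] P0: store L2 := 89 | P0:M(89), P1:I, P2:I, P3:I | bus: BusRdX
[11] P3: store L1 := 8 | P0:I, P1:I, P2:I, P3:M(8) | bus: BusRdX
[12] P2: load  L1 | P0:I, P1:I, P2:S(8), P3:S(8) | bus: BusRd,Flush
[13] P0: load  L1 | P0:S(8), P1:I, P2:S(8), P3:S(8) | bus: BusRd
[14] P1: load  L1 | P0:S(8), P1:S(8), P2:S(8), P3:S(8) | bus: BusRd
[15] P0: load  L1 | P0:S(8), P1:S(8), P2:S(8), P3:S(8) | bus: none
[16] P0: store L2 := 43 | P0:M(43), P1:I, P2:I, P3:I | bus: none
[17] P1: store L2 := 39 | P0:I, P1:M(39), P2:I, P3:I | bus: BusRdX,Flush
[18] P1: store L2 := 81 | P0:I, P1:M(81), P2:I, P3:I | bus: none
[19] P1: load  L1 | P0:S(8), P1:S(8), P2:S(8), P3:S(8) | bus: none
[20] P1: load  L0 | P0:S(93), P1:S(93), P2:I, P3:I | bus: none
[21] P2: load  L0 | P0:S(93), P1:S(93), P2:S(93), P3:I | bus: BusRd
[22] P1: store L1 := 36 | P0:I, P1:M(36), P2:I, P3:I | bus: BusUpgr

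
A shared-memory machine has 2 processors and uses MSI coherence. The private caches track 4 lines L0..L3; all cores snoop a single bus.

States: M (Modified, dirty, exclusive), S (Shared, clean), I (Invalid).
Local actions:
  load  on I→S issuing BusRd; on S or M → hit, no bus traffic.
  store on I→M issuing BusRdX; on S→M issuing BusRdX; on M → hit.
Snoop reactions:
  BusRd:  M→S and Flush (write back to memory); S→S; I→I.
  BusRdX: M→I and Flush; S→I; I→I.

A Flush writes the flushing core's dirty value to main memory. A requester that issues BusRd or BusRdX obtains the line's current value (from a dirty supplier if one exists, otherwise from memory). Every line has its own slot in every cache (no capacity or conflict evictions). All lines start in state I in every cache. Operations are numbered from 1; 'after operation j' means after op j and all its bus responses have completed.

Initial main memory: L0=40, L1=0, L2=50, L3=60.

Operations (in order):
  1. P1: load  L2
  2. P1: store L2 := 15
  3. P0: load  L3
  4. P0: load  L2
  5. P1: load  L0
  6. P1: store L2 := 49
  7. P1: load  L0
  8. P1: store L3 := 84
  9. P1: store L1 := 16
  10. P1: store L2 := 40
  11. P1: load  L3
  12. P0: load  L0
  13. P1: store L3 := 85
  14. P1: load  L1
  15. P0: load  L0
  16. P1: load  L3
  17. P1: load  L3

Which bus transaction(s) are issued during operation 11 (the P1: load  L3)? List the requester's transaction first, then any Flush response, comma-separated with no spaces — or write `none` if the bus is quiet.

bus = none

step 1: P1: load  L2  ⟶  IS  (L2)  txn=BusRd  M[L2]=50
step 2: P1: store L2 := 15  ⟶  IM  (L2)  txn=BusRdX  M[L2]=50
step 3: P0: load  L3  ⟶  SI  (L3)  txn=BusRd  M[L3]=60
step 4: P0: load  L2  ⟶  SS  (L2)  txn=BusRd+Flush  M[L2]=15
step 5: P1: load  L0  ⟶  IS  (L0)  txn=BusRd  M[L0]=40
step 6: P1: store L2 := 49  ⟶  IM  (L2)  txn=BusRdX  M[L2]=15
step 7: P1: load  L0  ⟶  IS  (L0)  txn=∅  M[L0]=40
step 8: P1: store L3 := 84  ⟶  IM  (L3)  txn=BusRdX  M[L3]=60
step 9: P1: store L1 := 16  ⟶  IM  (L1)  txn=BusRdX  M[L1]=0
step 10: P1: store L2 := 40  ⟶  IM  (L2)  txn=∅  M[L2]=15
step 11: P1: load  L3  ⟶  IM  (L3)  txn=∅  M[L3]=60
step 12: P0: load  L0  ⟶  SS  (L0)  txn=BusRd  M[L0]=40
step 13: P1: store L3 := 85  ⟶  IM  (L3)  txn=∅  M[L3]=60
step 14: P1: load  L1  ⟶  IM  (L1)  txn=∅  M[L1]=0
step 15: P0: load  L0  ⟶  SS  (L0)  txn=∅  M[L0]=40
step 16: P1: load  L3  ⟶  IM  (L3)  txn=∅  M[L3]=60
step 17: P1: load  L3  ⟶  IM  (L3)  txn=∅  M[L3]=60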